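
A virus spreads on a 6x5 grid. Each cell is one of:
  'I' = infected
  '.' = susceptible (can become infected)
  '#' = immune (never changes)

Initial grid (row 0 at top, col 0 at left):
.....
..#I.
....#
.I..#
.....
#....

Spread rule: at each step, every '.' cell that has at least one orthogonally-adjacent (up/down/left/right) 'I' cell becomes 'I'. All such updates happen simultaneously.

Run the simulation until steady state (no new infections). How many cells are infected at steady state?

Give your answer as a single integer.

Step 0 (initial): 2 infected
Step 1: +7 new -> 9 infected
Step 2: +9 new -> 18 infected
Step 3: +4 new -> 22 infected
Step 4: +3 new -> 25 infected
Step 5: +1 new -> 26 infected
Step 6: +0 new -> 26 infected

Answer: 26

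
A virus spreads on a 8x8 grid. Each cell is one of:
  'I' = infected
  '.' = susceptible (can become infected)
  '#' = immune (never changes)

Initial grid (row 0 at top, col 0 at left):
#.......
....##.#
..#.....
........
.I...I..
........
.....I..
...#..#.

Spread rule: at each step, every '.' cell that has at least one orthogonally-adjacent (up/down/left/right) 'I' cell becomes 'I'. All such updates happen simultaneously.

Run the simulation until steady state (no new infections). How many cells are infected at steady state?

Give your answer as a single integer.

Step 0 (initial): 3 infected
Step 1: +11 new -> 14 infected
Step 2: +16 new -> 30 infected
Step 3: +12 new -> 42 infected
Step 4: +8 new -> 50 infected
Step 5: +3 new -> 53 infected
Step 6: +3 new -> 56 infected
Step 7: +1 new -> 57 infected
Step 8: +0 new -> 57 infected

Answer: 57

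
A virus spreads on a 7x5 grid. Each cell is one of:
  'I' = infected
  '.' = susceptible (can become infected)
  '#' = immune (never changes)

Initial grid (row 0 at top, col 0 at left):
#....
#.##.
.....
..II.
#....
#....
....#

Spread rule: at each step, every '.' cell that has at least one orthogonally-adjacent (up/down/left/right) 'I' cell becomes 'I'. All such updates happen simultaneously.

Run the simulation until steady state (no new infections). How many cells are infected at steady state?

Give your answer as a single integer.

Step 0 (initial): 2 infected
Step 1: +6 new -> 8 infected
Step 2: +7 new -> 15 infected
Step 3: +7 new -> 22 infected
Step 4: +3 new -> 25 infected
Step 5: +3 new -> 28 infected
Step 6: +0 new -> 28 infected

Answer: 28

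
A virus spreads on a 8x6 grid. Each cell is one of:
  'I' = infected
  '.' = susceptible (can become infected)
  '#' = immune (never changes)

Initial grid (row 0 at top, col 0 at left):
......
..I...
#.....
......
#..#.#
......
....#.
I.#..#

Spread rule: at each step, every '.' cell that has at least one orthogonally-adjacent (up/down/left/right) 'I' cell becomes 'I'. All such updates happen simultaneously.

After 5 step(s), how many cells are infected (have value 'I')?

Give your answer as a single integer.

Step 0 (initial): 2 infected
Step 1: +6 new -> 8 infected
Step 2: +9 new -> 17 infected
Step 3: +9 new -> 26 infected
Step 4: +7 new -> 33 infected
Step 5: +4 new -> 37 infected

Answer: 37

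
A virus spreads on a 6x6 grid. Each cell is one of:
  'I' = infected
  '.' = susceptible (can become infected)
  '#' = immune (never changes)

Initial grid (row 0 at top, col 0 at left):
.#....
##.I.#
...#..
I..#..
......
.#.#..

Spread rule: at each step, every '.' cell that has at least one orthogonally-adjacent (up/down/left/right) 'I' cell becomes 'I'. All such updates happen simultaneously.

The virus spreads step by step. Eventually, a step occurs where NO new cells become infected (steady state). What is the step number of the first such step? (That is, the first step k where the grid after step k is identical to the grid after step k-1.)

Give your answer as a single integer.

Step 0 (initial): 2 infected
Step 1: +6 new -> 8 infected
Step 2: +8 new -> 16 infected
Step 3: +4 new -> 20 infected
Step 4: +4 new -> 24 infected
Step 5: +2 new -> 26 infected
Step 6: +1 new -> 27 infected
Step 7: +0 new -> 27 infected

Answer: 7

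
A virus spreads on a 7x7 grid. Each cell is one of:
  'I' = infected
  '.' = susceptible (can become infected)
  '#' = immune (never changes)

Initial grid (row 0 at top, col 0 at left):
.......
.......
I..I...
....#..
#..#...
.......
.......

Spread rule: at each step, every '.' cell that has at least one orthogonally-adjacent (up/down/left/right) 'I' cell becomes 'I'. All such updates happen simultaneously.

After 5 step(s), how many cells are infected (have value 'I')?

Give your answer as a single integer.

Answer: 39

Derivation:
Step 0 (initial): 2 infected
Step 1: +7 new -> 9 infected
Step 2: +8 new -> 17 infected
Step 3: +8 new -> 25 infected
Step 4: +6 new -> 31 infected
Step 5: +8 new -> 39 infected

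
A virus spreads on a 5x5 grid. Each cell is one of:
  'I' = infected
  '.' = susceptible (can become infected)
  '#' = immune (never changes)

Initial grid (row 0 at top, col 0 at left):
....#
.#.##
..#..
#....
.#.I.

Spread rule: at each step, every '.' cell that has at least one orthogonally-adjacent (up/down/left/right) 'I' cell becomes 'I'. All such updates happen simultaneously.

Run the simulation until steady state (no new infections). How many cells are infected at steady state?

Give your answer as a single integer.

Step 0 (initial): 1 infected
Step 1: +3 new -> 4 infected
Step 2: +3 new -> 7 infected
Step 3: +2 new -> 9 infected
Step 4: +1 new -> 10 infected
Step 5: +1 new -> 11 infected
Step 6: +1 new -> 12 infected
Step 7: +1 new -> 13 infected
Step 8: +1 new -> 14 infected
Step 9: +1 new -> 15 infected
Step 10: +2 new -> 17 infected
Step 11: +0 new -> 17 infected

Answer: 17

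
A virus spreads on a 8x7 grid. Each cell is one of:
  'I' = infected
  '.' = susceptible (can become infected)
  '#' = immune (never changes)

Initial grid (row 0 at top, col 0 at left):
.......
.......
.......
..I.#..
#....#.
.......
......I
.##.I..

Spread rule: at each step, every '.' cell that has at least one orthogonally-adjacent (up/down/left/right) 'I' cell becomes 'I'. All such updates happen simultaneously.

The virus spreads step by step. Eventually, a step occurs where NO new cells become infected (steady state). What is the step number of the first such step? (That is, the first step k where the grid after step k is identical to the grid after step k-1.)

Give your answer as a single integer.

Step 0 (initial): 3 infected
Step 1: +10 new -> 13 infected
Step 2: +11 new -> 24 infected
Step 3: +10 new -> 34 infected
Step 4: +9 new -> 43 infected
Step 5: +5 new -> 48 infected
Step 6: +3 new -> 51 infected
Step 7: +0 new -> 51 infected

Answer: 7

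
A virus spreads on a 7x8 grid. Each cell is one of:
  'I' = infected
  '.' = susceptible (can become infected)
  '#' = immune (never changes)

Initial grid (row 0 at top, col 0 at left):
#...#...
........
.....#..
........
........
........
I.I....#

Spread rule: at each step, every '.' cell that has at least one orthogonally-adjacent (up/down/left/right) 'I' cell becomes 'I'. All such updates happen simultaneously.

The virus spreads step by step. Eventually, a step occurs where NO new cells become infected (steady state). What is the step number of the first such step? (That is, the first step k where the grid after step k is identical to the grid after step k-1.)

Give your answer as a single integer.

Answer: 12

Derivation:
Step 0 (initial): 2 infected
Step 1: +4 new -> 6 infected
Step 2: +5 new -> 11 infected
Step 3: +6 new -> 17 infected
Step 4: +7 new -> 24 infected
Step 5: +7 new -> 31 infected
Step 6: +7 new -> 38 infected
Step 7: +5 new -> 43 infected
Step 8: +3 new -> 46 infected
Step 9: +3 new -> 49 infected
Step 10: +2 new -> 51 infected
Step 11: +1 new -> 52 infected
Step 12: +0 new -> 52 infected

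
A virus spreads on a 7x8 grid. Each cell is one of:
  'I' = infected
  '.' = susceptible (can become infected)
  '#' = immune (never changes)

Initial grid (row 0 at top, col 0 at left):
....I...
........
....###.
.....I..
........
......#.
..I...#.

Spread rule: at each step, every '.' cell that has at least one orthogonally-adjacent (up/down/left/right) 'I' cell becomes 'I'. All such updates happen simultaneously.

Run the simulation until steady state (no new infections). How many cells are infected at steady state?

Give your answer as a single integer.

Step 0 (initial): 3 infected
Step 1: +9 new -> 12 infected
Step 2: +14 new -> 26 infected
Step 3: +13 new -> 39 infected
Step 4: +7 new -> 46 infected
Step 5: +4 new -> 50 infected
Step 6: +1 new -> 51 infected
Step 7: +0 new -> 51 infected

Answer: 51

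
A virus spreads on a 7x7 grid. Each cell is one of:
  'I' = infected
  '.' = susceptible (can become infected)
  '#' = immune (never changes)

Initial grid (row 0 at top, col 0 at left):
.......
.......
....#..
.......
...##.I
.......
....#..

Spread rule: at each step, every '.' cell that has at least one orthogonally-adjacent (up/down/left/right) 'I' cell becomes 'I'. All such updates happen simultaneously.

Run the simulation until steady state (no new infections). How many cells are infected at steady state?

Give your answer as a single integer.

Answer: 45

Derivation:
Step 0 (initial): 1 infected
Step 1: +3 new -> 4 infected
Step 2: +4 new -> 8 infected
Step 3: +5 new -> 13 infected
Step 4: +4 new -> 17 infected
Step 5: +6 new -> 23 infected
Step 6: +7 new -> 30 infected
Step 7: +7 new -> 37 infected
Step 8: +5 new -> 42 infected
Step 9: +2 new -> 44 infected
Step 10: +1 new -> 45 infected
Step 11: +0 new -> 45 infected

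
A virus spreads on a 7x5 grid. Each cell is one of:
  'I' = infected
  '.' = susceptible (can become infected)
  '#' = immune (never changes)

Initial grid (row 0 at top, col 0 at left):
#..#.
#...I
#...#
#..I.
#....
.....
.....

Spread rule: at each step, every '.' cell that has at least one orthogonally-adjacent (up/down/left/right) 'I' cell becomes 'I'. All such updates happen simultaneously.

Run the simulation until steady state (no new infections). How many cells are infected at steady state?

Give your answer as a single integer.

Answer: 28

Derivation:
Step 0 (initial): 2 infected
Step 1: +6 new -> 8 infected
Step 2: +6 new -> 14 infected
Step 3: +7 new -> 21 infected
Step 4: +4 new -> 25 infected
Step 5: +2 new -> 27 infected
Step 6: +1 new -> 28 infected
Step 7: +0 new -> 28 infected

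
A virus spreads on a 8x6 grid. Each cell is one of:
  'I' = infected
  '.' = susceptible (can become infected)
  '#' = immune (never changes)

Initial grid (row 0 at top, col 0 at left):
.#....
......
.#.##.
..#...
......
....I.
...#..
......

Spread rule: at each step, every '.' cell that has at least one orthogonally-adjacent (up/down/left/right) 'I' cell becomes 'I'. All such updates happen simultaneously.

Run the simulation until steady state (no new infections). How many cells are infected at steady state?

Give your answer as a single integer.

Answer: 42

Derivation:
Step 0 (initial): 1 infected
Step 1: +4 new -> 5 infected
Step 2: +6 new -> 11 infected
Step 3: +7 new -> 18 infected
Step 4: +5 new -> 23 infected
Step 5: +5 new -> 28 infected
Step 6: +4 new -> 32 infected
Step 7: +3 new -> 35 infected
Step 8: +3 new -> 38 infected
Step 9: +4 new -> 42 infected
Step 10: +0 new -> 42 infected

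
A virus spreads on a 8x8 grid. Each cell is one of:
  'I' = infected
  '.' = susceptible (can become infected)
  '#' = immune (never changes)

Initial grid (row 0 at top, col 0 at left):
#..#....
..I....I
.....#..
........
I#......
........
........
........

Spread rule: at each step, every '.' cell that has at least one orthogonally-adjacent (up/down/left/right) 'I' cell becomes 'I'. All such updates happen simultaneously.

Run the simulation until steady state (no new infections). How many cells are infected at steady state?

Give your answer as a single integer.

Step 0 (initial): 3 infected
Step 1: +9 new -> 12 infected
Step 2: +14 new -> 26 infected
Step 3: +10 new -> 36 infected
Step 4: +8 new -> 44 infected
Step 5: +7 new -> 51 infected
Step 6: +5 new -> 56 infected
Step 7: +3 new -> 59 infected
Step 8: +1 new -> 60 infected
Step 9: +0 new -> 60 infected

Answer: 60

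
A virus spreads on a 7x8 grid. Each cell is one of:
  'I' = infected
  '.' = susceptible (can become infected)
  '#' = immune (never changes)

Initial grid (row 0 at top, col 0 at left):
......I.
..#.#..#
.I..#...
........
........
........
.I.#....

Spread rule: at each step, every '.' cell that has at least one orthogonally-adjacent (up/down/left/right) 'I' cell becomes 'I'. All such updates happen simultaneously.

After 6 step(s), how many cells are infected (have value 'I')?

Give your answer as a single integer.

Step 0 (initial): 3 infected
Step 1: +10 new -> 13 infected
Step 2: +11 new -> 24 infected
Step 3: +11 new -> 35 infected
Step 4: +6 new -> 41 infected
Step 5: +6 new -> 47 infected
Step 6: +3 new -> 50 infected

Answer: 50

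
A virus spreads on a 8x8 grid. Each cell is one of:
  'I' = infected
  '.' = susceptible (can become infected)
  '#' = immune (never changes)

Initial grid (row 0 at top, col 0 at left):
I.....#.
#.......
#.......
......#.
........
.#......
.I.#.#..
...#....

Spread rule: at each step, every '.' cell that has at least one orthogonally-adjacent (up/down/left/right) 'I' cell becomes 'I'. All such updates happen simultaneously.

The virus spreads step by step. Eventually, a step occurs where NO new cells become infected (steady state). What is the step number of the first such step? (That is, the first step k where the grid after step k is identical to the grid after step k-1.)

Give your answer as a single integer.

Step 0 (initial): 2 infected
Step 1: +4 new -> 6 infected
Step 2: +6 new -> 12 infected
Step 3: +6 new -> 18 infected
Step 4: +9 new -> 27 infected
Step 5: +7 new -> 34 infected
Step 6: +6 new -> 40 infected
Step 7: +7 new -> 47 infected
Step 8: +5 new -> 52 infected
Step 9: +4 new -> 56 infected
Step 10: +0 new -> 56 infected

Answer: 10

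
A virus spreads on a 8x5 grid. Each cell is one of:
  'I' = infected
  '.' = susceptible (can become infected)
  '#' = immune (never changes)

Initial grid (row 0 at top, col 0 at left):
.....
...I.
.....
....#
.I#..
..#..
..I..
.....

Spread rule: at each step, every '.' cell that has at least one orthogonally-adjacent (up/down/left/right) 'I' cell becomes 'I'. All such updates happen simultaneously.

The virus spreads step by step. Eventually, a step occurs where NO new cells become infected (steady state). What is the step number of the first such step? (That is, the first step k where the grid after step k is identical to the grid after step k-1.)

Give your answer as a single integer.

Step 0 (initial): 3 infected
Step 1: +10 new -> 13 infected
Step 2: +15 new -> 28 infected
Step 3: +7 new -> 35 infected
Step 4: +2 new -> 37 infected
Step 5: +0 new -> 37 infected

Answer: 5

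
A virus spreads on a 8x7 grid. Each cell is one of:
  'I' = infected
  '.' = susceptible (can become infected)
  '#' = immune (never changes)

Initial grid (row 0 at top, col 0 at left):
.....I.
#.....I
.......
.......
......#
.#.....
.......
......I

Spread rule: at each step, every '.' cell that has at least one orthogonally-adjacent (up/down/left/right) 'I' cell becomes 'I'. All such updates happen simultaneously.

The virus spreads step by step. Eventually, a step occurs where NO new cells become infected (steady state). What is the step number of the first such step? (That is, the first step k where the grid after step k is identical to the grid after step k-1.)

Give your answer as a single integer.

Answer: 10

Derivation:
Step 0 (initial): 3 infected
Step 1: +6 new -> 9 infected
Step 2: +7 new -> 16 infected
Step 3: +7 new -> 23 infected
Step 4: +8 new -> 31 infected
Step 5: +8 new -> 39 infected
Step 6: +6 new -> 45 infected
Step 7: +4 new -> 49 infected
Step 8: +3 new -> 52 infected
Step 9: +1 new -> 53 infected
Step 10: +0 new -> 53 infected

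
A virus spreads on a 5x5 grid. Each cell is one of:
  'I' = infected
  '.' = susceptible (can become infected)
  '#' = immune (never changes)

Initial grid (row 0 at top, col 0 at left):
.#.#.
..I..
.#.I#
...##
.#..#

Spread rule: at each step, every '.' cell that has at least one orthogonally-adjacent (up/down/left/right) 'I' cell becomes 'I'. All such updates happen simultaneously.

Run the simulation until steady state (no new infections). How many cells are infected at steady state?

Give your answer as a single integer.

Answer: 17

Derivation:
Step 0 (initial): 2 infected
Step 1: +4 new -> 6 infected
Step 2: +3 new -> 9 infected
Step 3: +5 new -> 14 infected
Step 4: +2 new -> 16 infected
Step 5: +1 new -> 17 infected
Step 6: +0 new -> 17 infected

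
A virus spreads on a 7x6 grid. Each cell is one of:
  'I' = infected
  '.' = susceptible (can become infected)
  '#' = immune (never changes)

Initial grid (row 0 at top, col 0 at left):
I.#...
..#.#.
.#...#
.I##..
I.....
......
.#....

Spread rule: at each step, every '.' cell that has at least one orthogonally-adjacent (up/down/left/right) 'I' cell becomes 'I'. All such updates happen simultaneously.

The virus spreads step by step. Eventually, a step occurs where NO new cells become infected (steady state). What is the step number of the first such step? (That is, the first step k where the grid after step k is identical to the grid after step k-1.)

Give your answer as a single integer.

Step 0 (initial): 3 infected
Step 1: +5 new -> 8 infected
Step 2: +5 new -> 13 infected
Step 3: +2 new -> 15 infected
Step 4: +3 new -> 18 infected
Step 5: +4 new -> 22 infected
Step 6: +4 new -> 26 infected
Step 7: +2 new -> 28 infected
Step 8: +2 new -> 30 infected
Step 9: +1 new -> 31 infected
Step 10: +1 new -> 32 infected
Step 11: +1 new -> 33 infected
Step 12: +1 new -> 34 infected
Step 13: +0 new -> 34 infected

Answer: 13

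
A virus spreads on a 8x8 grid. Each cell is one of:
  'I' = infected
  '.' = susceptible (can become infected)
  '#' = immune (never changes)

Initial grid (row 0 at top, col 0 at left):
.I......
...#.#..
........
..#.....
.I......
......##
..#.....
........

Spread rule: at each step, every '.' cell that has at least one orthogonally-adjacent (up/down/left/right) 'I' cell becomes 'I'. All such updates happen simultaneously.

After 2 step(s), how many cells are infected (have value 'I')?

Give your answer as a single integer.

Answer: 18

Derivation:
Step 0 (initial): 2 infected
Step 1: +7 new -> 9 infected
Step 2: +9 new -> 18 infected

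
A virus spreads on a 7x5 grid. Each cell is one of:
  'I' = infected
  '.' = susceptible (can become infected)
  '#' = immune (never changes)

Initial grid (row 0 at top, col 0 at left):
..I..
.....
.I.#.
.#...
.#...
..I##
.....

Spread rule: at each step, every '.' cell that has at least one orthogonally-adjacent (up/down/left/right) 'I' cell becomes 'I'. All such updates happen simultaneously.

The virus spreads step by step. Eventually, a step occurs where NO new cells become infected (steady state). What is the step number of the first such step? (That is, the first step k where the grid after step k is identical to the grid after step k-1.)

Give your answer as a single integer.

Step 0 (initial): 3 infected
Step 1: +9 new -> 12 infected
Step 2: +10 new -> 22 infected
Step 3: +6 new -> 28 infected
Step 4: +2 new -> 30 infected
Step 5: +0 new -> 30 infected

Answer: 5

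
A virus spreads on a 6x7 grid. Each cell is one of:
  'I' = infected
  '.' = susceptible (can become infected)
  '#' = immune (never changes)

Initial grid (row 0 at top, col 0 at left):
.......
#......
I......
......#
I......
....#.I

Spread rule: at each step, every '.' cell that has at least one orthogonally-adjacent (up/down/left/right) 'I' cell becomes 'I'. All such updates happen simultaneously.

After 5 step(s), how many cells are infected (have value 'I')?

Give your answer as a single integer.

Answer: 35

Derivation:
Step 0 (initial): 3 infected
Step 1: +6 new -> 9 infected
Step 2: +6 new -> 15 infected
Step 3: +8 new -> 23 infected
Step 4: +8 new -> 31 infected
Step 5: +4 new -> 35 infected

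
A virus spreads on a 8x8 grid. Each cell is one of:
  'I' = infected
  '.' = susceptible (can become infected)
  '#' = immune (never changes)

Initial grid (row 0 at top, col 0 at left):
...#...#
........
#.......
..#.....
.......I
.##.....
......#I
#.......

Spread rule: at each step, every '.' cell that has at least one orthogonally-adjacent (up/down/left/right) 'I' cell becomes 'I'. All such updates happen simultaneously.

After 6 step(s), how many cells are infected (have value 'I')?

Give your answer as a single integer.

Step 0 (initial): 2 infected
Step 1: +4 new -> 6 infected
Step 2: +5 new -> 11 infected
Step 3: +6 new -> 17 infected
Step 4: +7 new -> 24 infected
Step 5: +8 new -> 32 infected
Step 6: +6 new -> 38 infected

Answer: 38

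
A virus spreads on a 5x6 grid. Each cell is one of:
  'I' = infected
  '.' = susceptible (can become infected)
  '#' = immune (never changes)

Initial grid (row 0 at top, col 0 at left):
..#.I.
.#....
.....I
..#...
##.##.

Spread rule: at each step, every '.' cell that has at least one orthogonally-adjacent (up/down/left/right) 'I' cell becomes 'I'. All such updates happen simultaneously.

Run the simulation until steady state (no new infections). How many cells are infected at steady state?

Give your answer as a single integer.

Step 0 (initial): 2 infected
Step 1: +6 new -> 8 infected
Step 2: +4 new -> 12 infected
Step 3: +3 new -> 15 infected
Step 4: +1 new -> 16 infected
Step 5: +2 new -> 18 infected
Step 6: +2 new -> 20 infected
Step 7: +1 new -> 21 infected
Step 8: +1 new -> 22 infected
Step 9: +0 new -> 22 infected

Answer: 22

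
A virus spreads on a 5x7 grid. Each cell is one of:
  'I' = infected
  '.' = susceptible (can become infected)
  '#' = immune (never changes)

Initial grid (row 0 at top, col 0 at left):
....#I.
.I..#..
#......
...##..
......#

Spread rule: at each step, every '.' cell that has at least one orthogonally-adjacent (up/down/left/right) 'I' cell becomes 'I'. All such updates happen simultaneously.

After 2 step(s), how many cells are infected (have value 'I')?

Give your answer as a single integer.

Answer: 15

Derivation:
Step 0 (initial): 2 infected
Step 1: +6 new -> 8 infected
Step 2: +7 new -> 15 infected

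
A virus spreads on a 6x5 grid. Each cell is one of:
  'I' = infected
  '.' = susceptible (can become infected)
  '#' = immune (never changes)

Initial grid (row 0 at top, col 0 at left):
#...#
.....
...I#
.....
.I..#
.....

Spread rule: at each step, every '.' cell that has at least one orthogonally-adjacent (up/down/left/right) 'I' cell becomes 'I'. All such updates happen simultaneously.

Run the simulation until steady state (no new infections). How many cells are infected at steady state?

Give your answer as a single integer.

Answer: 26

Derivation:
Step 0 (initial): 2 infected
Step 1: +7 new -> 9 infected
Step 2: +10 new -> 19 infected
Step 3: +4 new -> 23 infected
Step 4: +3 new -> 26 infected
Step 5: +0 new -> 26 infected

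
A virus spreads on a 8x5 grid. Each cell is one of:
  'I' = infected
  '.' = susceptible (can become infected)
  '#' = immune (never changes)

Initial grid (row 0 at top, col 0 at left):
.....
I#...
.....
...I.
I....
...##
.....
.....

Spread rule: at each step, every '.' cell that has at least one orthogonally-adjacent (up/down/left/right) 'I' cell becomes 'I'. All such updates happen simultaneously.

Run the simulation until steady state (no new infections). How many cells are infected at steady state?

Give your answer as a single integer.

Answer: 37

Derivation:
Step 0 (initial): 3 infected
Step 1: +9 new -> 12 infected
Step 2: +10 new -> 22 infected
Step 3: +7 new -> 29 infected
Step 4: +3 new -> 32 infected
Step 5: +2 new -> 34 infected
Step 6: +2 new -> 36 infected
Step 7: +1 new -> 37 infected
Step 8: +0 new -> 37 infected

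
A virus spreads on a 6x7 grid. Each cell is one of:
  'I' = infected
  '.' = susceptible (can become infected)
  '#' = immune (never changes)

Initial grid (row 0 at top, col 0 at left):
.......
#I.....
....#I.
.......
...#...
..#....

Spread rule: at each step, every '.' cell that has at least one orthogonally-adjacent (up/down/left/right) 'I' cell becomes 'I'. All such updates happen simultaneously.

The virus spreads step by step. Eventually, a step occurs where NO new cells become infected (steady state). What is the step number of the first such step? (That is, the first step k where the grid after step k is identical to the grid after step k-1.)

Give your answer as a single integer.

Step 0 (initial): 2 infected
Step 1: +6 new -> 8 infected
Step 2: +12 new -> 20 infected
Step 3: +11 new -> 31 infected
Step 4: +5 new -> 36 infected
Step 5: +2 new -> 38 infected
Step 6: +0 new -> 38 infected

Answer: 6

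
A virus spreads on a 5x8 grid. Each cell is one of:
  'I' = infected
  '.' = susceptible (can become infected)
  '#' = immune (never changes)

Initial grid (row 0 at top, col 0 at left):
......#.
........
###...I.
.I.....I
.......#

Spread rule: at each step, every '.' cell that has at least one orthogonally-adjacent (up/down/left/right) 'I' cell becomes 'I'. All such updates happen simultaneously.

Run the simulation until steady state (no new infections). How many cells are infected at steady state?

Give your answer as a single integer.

Answer: 35

Derivation:
Step 0 (initial): 3 infected
Step 1: +7 new -> 10 infected
Step 2: +8 new -> 18 infected
Step 3: +7 new -> 25 infected
Step 4: +3 new -> 28 infected
Step 5: +2 new -> 30 infected
Step 6: +2 new -> 32 infected
Step 7: +2 new -> 34 infected
Step 8: +1 new -> 35 infected
Step 9: +0 new -> 35 infected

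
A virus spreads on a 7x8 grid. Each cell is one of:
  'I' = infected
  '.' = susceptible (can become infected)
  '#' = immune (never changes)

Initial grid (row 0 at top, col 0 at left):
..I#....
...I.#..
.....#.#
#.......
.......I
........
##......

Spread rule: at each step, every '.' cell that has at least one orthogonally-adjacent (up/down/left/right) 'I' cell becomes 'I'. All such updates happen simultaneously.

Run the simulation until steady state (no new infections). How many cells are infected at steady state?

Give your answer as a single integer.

Step 0 (initial): 3 infected
Step 1: +7 new -> 10 infected
Step 2: +10 new -> 20 infected
Step 3: +11 new -> 31 infected
Step 4: +8 new -> 39 infected
Step 5: +6 new -> 45 infected
Step 6: +3 new -> 48 infected
Step 7: +1 new -> 49 infected
Step 8: +0 new -> 49 infected

Answer: 49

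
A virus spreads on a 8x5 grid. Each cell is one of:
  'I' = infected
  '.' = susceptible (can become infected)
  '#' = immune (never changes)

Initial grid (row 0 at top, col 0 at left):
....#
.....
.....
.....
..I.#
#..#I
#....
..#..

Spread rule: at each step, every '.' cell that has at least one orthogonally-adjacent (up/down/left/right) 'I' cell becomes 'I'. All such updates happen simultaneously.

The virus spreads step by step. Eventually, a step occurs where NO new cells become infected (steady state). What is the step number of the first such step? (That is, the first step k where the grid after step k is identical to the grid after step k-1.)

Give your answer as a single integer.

Step 0 (initial): 2 infected
Step 1: +5 new -> 7 infected
Step 2: +8 new -> 15 infected
Step 3: +7 new -> 22 infected
Step 4: +6 new -> 28 infected
Step 5: +5 new -> 33 infected
Step 6: +1 new -> 34 infected
Step 7: +0 new -> 34 infected

Answer: 7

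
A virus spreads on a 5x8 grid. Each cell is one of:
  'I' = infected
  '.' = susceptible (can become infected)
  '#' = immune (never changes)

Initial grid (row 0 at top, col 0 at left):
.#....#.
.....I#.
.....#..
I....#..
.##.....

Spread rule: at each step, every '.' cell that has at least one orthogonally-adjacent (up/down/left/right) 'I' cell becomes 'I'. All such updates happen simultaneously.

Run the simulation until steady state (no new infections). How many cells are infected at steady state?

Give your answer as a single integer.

Answer: 33

Derivation:
Step 0 (initial): 2 infected
Step 1: +5 new -> 7 infected
Step 2: +6 new -> 13 infected
Step 3: +8 new -> 21 infected
Step 4: +3 new -> 24 infected
Step 5: +1 new -> 25 infected
Step 6: +1 new -> 26 infected
Step 7: +2 new -> 28 infected
Step 8: +2 new -> 30 infected
Step 9: +1 new -> 31 infected
Step 10: +1 new -> 32 infected
Step 11: +1 new -> 33 infected
Step 12: +0 new -> 33 infected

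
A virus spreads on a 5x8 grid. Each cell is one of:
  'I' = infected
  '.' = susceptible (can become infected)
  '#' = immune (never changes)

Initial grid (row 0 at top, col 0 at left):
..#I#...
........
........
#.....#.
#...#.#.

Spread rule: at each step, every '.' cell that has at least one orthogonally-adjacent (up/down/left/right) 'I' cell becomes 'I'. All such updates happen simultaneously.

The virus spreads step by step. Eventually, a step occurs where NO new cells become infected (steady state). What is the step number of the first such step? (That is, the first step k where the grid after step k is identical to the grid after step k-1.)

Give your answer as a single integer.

Answer: 9

Derivation:
Step 0 (initial): 1 infected
Step 1: +1 new -> 2 infected
Step 2: +3 new -> 5 infected
Step 3: +5 new -> 10 infected
Step 4: +9 new -> 19 infected
Step 5: +8 new -> 27 infected
Step 6: +4 new -> 31 infected
Step 7: +1 new -> 32 infected
Step 8: +1 new -> 33 infected
Step 9: +0 new -> 33 infected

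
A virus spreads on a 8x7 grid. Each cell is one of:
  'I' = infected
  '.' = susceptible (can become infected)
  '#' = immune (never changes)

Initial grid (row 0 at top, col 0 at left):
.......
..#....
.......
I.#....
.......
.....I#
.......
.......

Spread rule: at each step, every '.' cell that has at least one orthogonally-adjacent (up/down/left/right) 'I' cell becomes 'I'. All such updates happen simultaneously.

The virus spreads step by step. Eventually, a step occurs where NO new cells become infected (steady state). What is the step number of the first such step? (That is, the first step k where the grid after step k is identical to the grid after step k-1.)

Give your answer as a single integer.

Step 0 (initial): 2 infected
Step 1: +6 new -> 8 infected
Step 2: +11 new -> 19 infected
Step 3: +14 new -> 33 infected
Step 4: +10 new -> 43 infected
Step 5: +7 new -> 50 infected
Step 6: +3 new -> 53 infected
Step 7: +0 new -> 53 infected

Answer: 7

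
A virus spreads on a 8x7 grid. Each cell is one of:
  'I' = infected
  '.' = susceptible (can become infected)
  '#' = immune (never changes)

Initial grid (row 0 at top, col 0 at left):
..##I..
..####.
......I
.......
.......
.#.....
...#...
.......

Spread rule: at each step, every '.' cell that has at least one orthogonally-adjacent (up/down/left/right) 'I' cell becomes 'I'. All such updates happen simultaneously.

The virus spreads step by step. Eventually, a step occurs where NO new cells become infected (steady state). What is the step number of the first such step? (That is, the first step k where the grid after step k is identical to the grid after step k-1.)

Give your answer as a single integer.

Step 0 (initial): 2 infected
Step 1: +4 new -> 6 infected
Step 2: +4 new -> 10 infected
Step 3: +4 new -> 14 infected
Step 4: +5 new -> 19 infected
Step 5: +6 new -> 25 infected
Step 6: +7 new -> 32 infected
Step 7: +6 new -> 38 infected
Step 8: +4 new -> 42 infected
Step 9: +3 new -> 45 infected
Step 10: +2 new -> 47 infected
Step 11: +1 new -> 48 infected
Step 12: +0 new -> 48 infected

Answer: 12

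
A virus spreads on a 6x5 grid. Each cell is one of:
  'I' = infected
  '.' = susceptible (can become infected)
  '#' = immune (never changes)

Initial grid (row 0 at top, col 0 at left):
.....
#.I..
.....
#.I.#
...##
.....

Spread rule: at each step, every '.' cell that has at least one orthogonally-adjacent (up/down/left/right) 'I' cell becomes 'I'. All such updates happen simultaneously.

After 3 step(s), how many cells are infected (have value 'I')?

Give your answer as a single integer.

Step 0 (initial): 2 infected
Step 1: +7 new -> 9 infected
Step 2: +7 new -> 16 infected
Step 3: +7 new -> 23 infected

Answer: 23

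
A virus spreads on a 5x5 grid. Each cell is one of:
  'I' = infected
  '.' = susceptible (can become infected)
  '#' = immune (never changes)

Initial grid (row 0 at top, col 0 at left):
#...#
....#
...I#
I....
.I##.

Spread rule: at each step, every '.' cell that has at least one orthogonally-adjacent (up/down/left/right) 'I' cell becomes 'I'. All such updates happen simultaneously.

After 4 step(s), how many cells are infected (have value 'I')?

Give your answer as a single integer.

Answer: 19

Derivation:
Step 0 (initial): 3 infected
Step 1: +6 new -> 9 infected
Step 2: +6 new -> 15 infected
Step 3: +3 new -> 18 infected
Step 4: +1 new -> 19 infected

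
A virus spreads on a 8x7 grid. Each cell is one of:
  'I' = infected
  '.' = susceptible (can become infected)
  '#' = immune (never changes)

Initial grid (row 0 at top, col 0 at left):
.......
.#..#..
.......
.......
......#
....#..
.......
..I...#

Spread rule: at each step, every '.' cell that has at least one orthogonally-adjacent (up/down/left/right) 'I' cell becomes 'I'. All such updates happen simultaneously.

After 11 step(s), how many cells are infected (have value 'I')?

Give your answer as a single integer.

Answer: 51

Derivation:
Step 0 (initial): 1 infected
Step 1: +3 new -> 4 infected
Step 2: +5 new -> 9 infected
Step 3: +6 new -> 15 infected
Step 4: +5 new -> 20 infected
Step 5: +7 new -> 27 infected
Step 6: +7 new -> 34 infected
Step 7: +5 new -> 39 infected
Step 8: +5 new -> 44 infected
Step 9: +4 new -> 48 infected
Step 10: +2 new -> 50 infected
Step 11: +1 new -> 51 infected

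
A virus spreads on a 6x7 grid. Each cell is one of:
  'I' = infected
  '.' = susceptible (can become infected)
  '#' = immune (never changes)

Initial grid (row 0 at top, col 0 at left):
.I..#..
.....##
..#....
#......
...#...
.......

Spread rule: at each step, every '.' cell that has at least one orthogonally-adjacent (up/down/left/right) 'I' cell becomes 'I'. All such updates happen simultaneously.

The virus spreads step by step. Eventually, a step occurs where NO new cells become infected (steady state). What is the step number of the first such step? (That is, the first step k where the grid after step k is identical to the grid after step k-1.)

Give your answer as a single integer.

Step 0 (initial): 1 infected
Step 1: +3 new -> 4 infected
Step 2: +4 new -> 8 infected
Step 3: +3 new -> 11 infected
Step 4: +4 new -> 15 infected
Step 5: +5 new -> 20 infected
Step 6: +4 new -> 24 infected
Step 7: +4 new -> 28 infected
Step 8: +3 new -> 31 infected
Step 9: +2 new -> 33 infected
Step 10: +1 new -> 34 infected
Step 11: +0 new -> 34 infected

Answer: 11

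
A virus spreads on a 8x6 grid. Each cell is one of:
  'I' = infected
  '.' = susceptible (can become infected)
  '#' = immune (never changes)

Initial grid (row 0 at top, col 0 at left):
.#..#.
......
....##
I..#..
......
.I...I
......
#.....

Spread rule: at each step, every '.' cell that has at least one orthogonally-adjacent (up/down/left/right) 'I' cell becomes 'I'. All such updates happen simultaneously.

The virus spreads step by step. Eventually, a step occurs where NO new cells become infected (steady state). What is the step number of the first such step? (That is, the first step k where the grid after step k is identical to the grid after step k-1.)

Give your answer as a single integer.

Step 0 (initial): 3 infected
Step 1: +10 new -> 13 infected
Step 2: +12 new -> 25 infected
Step 3: +8 new -> 33 infected
Step 4: +3 new -> 36 infected
Step 5: +2 new -> 38 infected
Step 6: +2 new -> 40 infected
Step 7: +1 new -> 41 infected
Step 8: +1 new -> 42 infected
Step 9: +0 new -> 42 infected

Answer: 9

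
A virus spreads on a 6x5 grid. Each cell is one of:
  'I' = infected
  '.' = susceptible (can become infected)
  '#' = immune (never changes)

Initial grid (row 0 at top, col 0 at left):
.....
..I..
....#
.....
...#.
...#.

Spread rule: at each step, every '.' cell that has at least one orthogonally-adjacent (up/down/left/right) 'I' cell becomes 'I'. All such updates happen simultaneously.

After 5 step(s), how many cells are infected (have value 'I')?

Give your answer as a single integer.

Step 0 (initial): 1 infected
Step 1: +4 new -> 5 infected
Step 2: +7 new -> 12 infected
Step 3: +6 new -> 18 infected
Step 4: +4 new -> 22 infected
Step 5: +3 new -> 25 infected

Answer: 25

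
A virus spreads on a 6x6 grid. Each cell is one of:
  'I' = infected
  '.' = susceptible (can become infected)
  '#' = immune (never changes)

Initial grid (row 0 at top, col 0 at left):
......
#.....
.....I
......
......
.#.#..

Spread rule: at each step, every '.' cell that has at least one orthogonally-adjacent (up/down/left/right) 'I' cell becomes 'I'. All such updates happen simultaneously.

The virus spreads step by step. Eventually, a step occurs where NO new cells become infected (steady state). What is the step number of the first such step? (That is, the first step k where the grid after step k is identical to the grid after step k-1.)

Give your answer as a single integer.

Answer: 9

Derivation:
Step 0 (initial): 1 infected
Step 1: +3 new -> 4 infected
Step 2: +5 new -> 9 infected
Step 3: +6 new -> 15 infected
Step 4: +6 new -> 21 infected
Step 5: +5 new -> 26 infected
Step 6: +4 new -> 30 infected
Step 7: +2 new -> 32 infected
Step 8: +1 new -> 33 infected
Step 9: +0 new -> 33 infected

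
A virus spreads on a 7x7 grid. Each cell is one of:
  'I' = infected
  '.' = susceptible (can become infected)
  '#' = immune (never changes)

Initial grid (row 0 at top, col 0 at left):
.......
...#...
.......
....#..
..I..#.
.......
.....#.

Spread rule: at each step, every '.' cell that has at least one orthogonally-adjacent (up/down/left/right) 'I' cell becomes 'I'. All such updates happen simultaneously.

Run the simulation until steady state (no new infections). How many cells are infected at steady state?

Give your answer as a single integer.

Answer: 45

Derivation:
Step 0 (initial): 1 infected
Step 1: +4 new -> 5 infected
Step 2: +8 new -> 13 infected
Step 3: +8 new -> 21 infected
Step 4: +7 new -> 28 infected
Step 5: +6 new -> 34 infected
Step 6: +7 new -> 41 infected
Step 7: +3 new -> 44 infected
Step 8: +1 new -> 45 infected
Step 9: +0 new -> 45 infected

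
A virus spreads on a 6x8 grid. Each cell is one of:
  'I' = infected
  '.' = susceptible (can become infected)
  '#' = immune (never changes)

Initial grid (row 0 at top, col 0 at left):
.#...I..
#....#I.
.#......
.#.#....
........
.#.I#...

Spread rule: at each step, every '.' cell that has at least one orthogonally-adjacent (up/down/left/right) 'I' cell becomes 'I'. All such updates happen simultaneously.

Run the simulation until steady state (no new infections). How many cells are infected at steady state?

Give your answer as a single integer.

Step 0 (initial): 3 infected
Step 1: +6 new -> 9 infected
Step 2: +8 new -> 17 infected
Step 3: +10 new -> 27 infected
Step 4: +7 new -> 34 infected
Step 5: +4 new -> 38 infected
Step 6: +1 new -> 39 infected
Step 7: +0 new -> 39 infected

Answer: 39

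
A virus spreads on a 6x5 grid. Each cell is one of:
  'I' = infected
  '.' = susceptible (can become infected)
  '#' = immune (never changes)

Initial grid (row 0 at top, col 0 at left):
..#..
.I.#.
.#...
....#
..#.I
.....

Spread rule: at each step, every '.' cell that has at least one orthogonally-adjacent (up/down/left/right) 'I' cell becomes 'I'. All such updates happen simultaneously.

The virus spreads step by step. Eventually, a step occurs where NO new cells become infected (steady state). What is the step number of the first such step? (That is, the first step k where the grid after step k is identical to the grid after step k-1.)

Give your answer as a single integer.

Answer: 8

Derivation:
Step 0 (initial): 2 infected
Step 1: +5 new -> 7 infected
Step 2: +5 new -> 12 infected
Step 3: +4 new -> 16 infected
Step 4: +4 new -> 20 infected
Step 5: +3 new -> 23 infected
Step 6: +1 new -> 24 infected
Step 7: +1 new -> 25 infected
Step 8: +0 new -> 25 infected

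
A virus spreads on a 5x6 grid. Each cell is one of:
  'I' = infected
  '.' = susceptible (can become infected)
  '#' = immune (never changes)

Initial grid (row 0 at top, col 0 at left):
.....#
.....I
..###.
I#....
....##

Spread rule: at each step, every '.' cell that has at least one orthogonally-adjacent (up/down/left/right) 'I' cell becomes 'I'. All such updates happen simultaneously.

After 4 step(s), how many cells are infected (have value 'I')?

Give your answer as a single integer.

Answer: 23

Derivation:
Step 0 (initial): 2 infected
Step 1: +4 new -> 6 infected
Step 2: +6 new -> 12 infected
Step 3: +6 new -> 18 infected
Step 4: +5 new -> 23 infected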